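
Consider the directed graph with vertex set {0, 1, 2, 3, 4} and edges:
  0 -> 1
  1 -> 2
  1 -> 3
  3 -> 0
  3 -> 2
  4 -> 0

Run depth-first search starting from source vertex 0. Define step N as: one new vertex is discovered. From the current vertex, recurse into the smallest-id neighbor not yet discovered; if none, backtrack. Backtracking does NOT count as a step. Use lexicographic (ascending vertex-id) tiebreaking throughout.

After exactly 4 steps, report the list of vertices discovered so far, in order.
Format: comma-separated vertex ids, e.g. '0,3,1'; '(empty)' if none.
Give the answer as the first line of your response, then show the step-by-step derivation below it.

0,1,2,3

step 1: discover 0; path=0; order=0
step 2: discover 1; path=0>1; order=0,1
step 3: discover 2; path=0>1>2; order=0,1,2
step 4: discover 3; path=0>1>3; order=0,1,2,3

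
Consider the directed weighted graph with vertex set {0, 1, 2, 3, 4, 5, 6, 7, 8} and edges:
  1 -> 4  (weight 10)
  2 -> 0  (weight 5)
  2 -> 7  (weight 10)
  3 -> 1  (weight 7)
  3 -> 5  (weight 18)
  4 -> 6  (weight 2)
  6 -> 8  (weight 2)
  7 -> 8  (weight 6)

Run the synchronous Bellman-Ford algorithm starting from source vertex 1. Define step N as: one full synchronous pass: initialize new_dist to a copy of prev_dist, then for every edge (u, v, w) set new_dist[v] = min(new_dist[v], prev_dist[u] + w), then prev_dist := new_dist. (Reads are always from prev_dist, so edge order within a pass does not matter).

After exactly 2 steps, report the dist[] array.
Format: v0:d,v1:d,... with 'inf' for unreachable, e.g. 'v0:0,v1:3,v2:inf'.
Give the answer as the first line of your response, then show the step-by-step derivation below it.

v0:inf,v1:0,v2:inf,v3:inf,v4:10,v5:inf,v6:12,v7:inf,v8:inf

step 1: dist = v0:inf,v1:0,v2:inf,v3:inf,v4:10,v5:inf,v6:inf,v7:inf,v8:inf
step 2: dist = v0:inf,v1:0,v2:inf,v3:inf,v4:10,v5:inf,v6:12,v7:inf,v8:inf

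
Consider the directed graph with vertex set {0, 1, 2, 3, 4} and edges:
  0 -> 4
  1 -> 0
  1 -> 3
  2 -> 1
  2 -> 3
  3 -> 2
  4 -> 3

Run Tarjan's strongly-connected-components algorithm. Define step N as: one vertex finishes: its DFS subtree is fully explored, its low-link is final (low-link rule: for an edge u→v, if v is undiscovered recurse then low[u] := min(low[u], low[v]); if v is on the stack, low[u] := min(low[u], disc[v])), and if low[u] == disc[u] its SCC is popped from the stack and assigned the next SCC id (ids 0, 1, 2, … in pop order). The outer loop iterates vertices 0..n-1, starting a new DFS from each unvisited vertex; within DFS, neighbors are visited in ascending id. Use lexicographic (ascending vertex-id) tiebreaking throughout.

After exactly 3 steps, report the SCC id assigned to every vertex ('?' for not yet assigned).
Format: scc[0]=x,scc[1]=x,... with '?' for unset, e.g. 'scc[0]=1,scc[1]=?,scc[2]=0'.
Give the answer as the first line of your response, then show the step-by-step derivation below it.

scc[0]=?,scc[1]=?,scc[2]=?,scc[3]=?,scc[4]=?

step 1: low=(low[0]=0,low[1]=0,low[2]=3,low[3]=2,low[4]=1); scc=(scc[0]=?,scc[1]=?,scc[2]=?,scc[3]=?,scc[4]=?)
step 2: low=(low[0]=0,low[1]=0,low[2]=0,low[3]=2,low[4]=1); scc=(scc[0]=?,scc[1]=?,scc[2]=?,scc[3]=?,scc[4]=?)
step 3: low=(low[0]=0,low[1]=0,low[2]=0,low[3]=0,low[4]=1); scc=(scc[0]=?,scc[1]=?,scc[2]=?,scc[3]=?,scc[4]=?)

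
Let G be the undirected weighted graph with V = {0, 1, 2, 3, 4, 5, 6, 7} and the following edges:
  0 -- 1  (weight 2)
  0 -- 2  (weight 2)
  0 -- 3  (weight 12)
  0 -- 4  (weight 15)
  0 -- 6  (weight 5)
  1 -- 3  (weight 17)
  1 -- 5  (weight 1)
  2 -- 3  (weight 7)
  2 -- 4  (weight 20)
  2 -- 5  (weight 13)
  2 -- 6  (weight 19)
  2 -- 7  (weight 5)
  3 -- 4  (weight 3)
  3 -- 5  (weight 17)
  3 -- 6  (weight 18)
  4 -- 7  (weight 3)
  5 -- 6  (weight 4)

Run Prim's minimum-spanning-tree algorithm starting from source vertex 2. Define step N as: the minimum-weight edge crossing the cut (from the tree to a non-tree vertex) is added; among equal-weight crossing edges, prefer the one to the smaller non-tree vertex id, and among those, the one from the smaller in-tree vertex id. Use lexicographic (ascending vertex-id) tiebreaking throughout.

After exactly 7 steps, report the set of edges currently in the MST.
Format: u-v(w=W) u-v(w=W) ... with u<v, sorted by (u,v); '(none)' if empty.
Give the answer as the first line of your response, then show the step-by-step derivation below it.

0-1(w=2) 0-2(w=2) 1-5(w=1) 2-7(w=5) 3-4(w=3) 4-7(w=3) 5-6(w=4)

step 1: add edge 0-2 (w=2); MST = {0-2(w=2)}
step 2: add edge 0-1 (w=2); MST = {0-1(w=2) 0-2(w=2)}
step 3: add edge 1-5 (w=1); MST = {0-1(w=2) 0-2(w=2) 1-5(w=1)}
step 4: add edge 5-6 (w=4); MST = {0-1(w=2) 0-2(w=2) 1-5(w=1) 5-6(w=4)}
step 5: add edge 2-7 (w=5); MST = {0-1(w=2) 0-2(w=2) 1-5(w=1) 2-7(w=5) 5-6(w=4)}
step 6: add edge 4-7 (w=3); MST = {0-1(w=2) 0-2(w=2) 1-5(w=1) 2-7(w=5) 4-7(w=3) 5-6(w=4)}
step 7: add edge 3-4 (w=3); MST = {0-1(w=2) 0-2(w=2) 1-5(w=1) 2-7(w=5) 3-4(w=3) 4-7(w=3) 5-6(w=4)}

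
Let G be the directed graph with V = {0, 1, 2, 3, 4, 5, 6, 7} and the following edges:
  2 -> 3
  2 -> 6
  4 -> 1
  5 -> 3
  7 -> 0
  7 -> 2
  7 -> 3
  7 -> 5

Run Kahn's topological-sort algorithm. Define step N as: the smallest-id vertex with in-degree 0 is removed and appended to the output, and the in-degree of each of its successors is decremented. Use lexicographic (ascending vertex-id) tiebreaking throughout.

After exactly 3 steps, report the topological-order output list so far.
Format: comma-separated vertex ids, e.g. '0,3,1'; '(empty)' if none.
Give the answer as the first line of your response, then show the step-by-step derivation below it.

4,1,7

step 1: output 4; order=[4]; indeg=(1,0,1,3,0,1,1,0)
step 2: output 1; order=[4,1]; indeg=(1,0,1,3,0,1,1,0)
step 3: output 7; order=[4,1,7]; indeg=(0,0,0,2,0,0,1,0)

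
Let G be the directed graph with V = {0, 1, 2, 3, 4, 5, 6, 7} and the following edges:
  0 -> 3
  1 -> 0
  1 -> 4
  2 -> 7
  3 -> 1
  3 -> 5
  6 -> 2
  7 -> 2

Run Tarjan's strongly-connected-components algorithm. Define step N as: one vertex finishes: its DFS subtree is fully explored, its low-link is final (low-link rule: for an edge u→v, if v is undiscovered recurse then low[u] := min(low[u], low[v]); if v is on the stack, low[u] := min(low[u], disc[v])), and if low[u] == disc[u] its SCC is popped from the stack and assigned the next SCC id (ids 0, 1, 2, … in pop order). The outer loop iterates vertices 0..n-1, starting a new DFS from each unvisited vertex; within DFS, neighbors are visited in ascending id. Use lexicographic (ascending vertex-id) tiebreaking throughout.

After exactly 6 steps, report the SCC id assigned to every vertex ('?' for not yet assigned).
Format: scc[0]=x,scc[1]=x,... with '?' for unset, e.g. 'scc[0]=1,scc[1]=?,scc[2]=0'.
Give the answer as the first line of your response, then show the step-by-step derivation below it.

scc[0]=2,scc[1]=2,scc[2]=?,scc[3]=2,scc[4]=0,scc[5]=1,scc[6]=?,scc[7]=?

step 1: low=(low[0]=0,low[1]=0,low[2]=?,low[3]=1,low[4]=3,low[5]=?,low[6]=?,low[7]=?); scc=(scc[0]=?,scc[1]=?,scc[2]=?,scc[3]=?,scc[4]=0,scc[5]=?,scc[6]=?,scc[7]=?)
step 2: low=(low[0]=0,low[1]=0,low[2]=?,low[3]=1,low[4]=3,low[5]=?,low[6]=?,low[7]=?); scc=(scc[0]=?,scc[1]=?,scc[2]=?,scc[3]=?,scc[4]=0,scc[5]=?,scc[6]=?,scc[7]=?)
step 3: low=(low[0]=0,low[1]=0,low[2]=?,low[3]=0,low[4]=3,low[5]=4,low[6]=?,low[7]=?); scc=(scc[0]=?,scc[1]=?,scc[2]=?,scc[3]=?,scc[4]=0,scc[5]=1,scc[6]=?,scc[7]=?)
step 4: low=(low[0]=0,low[1]=0,low[2]=?,low[3]=0,low[4]=3,low[5]=4,low[6]=?,low[7]=?); scc=(scc[0]=?,scc[1]=?,scc[2]=?,scc[3]=?,scc[4]=0,scc[5]=1,scc[6]=?,scc[7]=?)
step 5: low=(low[0]=0,low[1]=0,low[2]=?,low[3]=0,low[4]=3,low[5]=4,low[6]=?,low[7]=?); scc=(scc[0]=2,scc[1]=2,scc[2]=?,scc[3]=2,scc[4]=0,scc[5]=1,scc[6]=?,scc[7]=?)
step 6: low=(low[0]=0,low[1]=0,low[2]=5,low[3]=0,low[4]=3,low[5]=4,low[6]=?,low[7]=5); scc=(scc[0]=2,scc[1]=2,scc[2]=?,scc[3]=2,scc[4]=0,scc[5]=1,scc[6]=?,scc[7]=?)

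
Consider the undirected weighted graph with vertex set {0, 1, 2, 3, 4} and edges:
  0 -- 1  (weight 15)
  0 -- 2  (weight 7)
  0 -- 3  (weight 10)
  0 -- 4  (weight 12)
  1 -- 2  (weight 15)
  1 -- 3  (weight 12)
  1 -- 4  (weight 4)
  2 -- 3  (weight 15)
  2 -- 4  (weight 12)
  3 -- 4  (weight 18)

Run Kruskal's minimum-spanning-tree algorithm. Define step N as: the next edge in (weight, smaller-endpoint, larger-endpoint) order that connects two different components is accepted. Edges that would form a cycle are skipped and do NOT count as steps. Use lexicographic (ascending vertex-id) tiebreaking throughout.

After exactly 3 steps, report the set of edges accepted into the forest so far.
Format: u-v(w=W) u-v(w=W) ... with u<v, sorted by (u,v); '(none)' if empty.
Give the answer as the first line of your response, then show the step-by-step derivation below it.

0-2(w=7) 0-3(w=10) 1-4(w=4)

step 1: add edge 1-4 (w=4); MST = {1-4(w=4)}
step 2: add edge 0-2 (w=7); MST = {0-2(w=7) 1-4(w=4)}
step 3: add edge 0-3 (w=10); MST = {0-2(w=7) 0-3(w=10) 1-4(w=4)}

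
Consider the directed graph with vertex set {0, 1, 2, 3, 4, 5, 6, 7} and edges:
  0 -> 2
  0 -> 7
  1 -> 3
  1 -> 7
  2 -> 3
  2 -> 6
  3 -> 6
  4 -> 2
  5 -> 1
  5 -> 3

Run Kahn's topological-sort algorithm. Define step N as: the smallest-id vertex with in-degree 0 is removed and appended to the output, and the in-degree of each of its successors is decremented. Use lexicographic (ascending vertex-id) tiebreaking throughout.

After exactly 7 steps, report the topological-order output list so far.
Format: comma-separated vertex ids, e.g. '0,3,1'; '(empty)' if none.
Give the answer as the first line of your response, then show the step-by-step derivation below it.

0,4,2,5,1,3,6

step 1: output 0; order=[0]; indeg=(0,1,1,3,0,0,2,1)
step 2: output 4; order=[0,4]; indeg=(0,1,0,3,0,0,2,1)
step 3: output 2; order=[0,4,2]; indeg=(0,1,0,2,0,0,1,1)
step 4: output 5; order=[0,4,2,5]; indeg=(0,0,0,1,0,0,1,1)
step 5: output 1; order=[0,4,2,5,1]; indeg=(0,0,0,0,0,0,1,0)
step 6: output 3; order=[0,4,2,5,1,3]; indeg=(0,0,0,0,0,0,0,0)
step 7: output 6; order=[0,4,2,5,1,3,6]; indeg=(0,0,0,0,0,0,0,0)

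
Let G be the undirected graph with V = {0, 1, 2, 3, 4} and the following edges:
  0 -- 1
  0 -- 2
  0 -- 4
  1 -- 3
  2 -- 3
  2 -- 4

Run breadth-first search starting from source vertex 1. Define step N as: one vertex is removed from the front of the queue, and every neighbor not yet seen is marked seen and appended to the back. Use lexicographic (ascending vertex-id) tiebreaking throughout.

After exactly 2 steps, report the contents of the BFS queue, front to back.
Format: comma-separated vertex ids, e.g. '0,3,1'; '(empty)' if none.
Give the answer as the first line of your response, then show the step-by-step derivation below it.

3,2,4

step 1: dequeue 1; queue=[0,3]; order=1
step 2: dequeue 0; queue=[3,2,4]; order=1,0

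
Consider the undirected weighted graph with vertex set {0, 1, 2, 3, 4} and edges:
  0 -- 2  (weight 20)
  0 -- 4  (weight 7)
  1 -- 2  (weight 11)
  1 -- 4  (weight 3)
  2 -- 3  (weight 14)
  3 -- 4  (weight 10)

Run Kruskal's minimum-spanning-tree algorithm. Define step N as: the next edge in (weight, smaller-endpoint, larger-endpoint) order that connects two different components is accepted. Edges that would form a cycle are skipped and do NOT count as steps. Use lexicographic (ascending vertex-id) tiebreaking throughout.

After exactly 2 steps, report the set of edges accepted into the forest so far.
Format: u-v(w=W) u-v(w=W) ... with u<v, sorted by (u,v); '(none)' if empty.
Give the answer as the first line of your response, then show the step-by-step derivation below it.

0-4(w=7) 1-4(w=3)

step 1: add edge 1-4 (w=3); MST = {1-4(w=3)}
step 2: add edge 0-4 (w=7); MST = {0-4(w=7) 1-4(w=3)}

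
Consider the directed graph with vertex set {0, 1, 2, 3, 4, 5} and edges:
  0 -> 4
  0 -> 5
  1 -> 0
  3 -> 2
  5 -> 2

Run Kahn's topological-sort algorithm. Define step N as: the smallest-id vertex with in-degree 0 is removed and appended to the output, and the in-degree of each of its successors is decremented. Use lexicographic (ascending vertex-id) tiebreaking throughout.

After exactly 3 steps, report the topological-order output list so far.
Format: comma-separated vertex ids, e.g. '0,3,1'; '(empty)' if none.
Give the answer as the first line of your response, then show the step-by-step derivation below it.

1,0,3

step 1: output 1; order=[1]; indeg=(0,0,2,0,1,1)
step 2: output 0; order=[1,0]; indeg=(0,0,2,0,0,0)
step 3: output 3; order=[1,0,3]; indeg=(0,0,1,0,0,0)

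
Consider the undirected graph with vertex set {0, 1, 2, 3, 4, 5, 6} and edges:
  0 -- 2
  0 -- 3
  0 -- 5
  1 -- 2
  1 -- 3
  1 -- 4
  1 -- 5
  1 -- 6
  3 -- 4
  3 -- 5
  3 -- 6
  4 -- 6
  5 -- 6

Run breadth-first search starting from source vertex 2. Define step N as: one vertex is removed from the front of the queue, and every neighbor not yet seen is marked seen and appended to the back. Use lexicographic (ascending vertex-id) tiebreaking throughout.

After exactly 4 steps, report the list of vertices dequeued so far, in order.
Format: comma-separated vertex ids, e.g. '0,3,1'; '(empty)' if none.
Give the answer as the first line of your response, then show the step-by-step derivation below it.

2,0,1,3

step 1: dequeue 2; queue=[0,1]; order=2
step 2: dequeue 0; queue=[1,3,5]; order=2,0
step 3: dequeue 1; queue=[3,5,4,6]; order=2,0,1
step 4: dequeue 3; queue=[5,4,6]; order=2,0,1,3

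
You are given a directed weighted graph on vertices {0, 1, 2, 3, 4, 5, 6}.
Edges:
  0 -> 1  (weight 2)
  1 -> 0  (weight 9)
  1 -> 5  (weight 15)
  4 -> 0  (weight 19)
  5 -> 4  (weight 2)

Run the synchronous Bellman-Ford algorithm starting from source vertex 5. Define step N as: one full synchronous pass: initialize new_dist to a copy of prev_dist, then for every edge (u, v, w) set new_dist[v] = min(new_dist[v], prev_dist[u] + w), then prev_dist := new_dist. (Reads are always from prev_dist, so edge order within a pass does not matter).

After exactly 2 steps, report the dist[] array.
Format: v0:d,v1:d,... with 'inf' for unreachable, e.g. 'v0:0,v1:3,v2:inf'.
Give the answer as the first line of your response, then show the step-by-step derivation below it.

v0:21,v1:inf,v2:inf,v3:inf,v4:2,v5:0,v6:inf

step 1: dist = v0:inf,v1:inf,v2:inf,v3:inf,v4:2,v5:0,v6:inf
step 2: dist = v0:21,v1:inf,v2:inf,v3:inf,v4:2,v5:0,v6:inf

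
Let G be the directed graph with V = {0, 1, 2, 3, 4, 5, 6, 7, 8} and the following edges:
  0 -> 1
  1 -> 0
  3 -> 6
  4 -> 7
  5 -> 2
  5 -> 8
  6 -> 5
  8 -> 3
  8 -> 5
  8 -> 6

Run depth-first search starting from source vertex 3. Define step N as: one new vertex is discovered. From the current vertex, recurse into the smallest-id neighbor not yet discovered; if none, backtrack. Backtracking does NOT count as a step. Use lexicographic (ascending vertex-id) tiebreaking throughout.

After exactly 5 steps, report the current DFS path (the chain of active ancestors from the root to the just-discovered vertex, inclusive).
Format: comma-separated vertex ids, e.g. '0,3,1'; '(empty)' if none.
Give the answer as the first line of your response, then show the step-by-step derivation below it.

3,6,5,8

step 1: discover 3; path=3; order=3
step 2: discover 6; path=3>6; order=3,6
step 3: discover 5; path=3>6>5; order=3,6,5
step 4: discover 2; path=3>6>5>2; order=3,6,5,2
step 5: discover 8; path=3>6>5>8; order=3,6,5,2,8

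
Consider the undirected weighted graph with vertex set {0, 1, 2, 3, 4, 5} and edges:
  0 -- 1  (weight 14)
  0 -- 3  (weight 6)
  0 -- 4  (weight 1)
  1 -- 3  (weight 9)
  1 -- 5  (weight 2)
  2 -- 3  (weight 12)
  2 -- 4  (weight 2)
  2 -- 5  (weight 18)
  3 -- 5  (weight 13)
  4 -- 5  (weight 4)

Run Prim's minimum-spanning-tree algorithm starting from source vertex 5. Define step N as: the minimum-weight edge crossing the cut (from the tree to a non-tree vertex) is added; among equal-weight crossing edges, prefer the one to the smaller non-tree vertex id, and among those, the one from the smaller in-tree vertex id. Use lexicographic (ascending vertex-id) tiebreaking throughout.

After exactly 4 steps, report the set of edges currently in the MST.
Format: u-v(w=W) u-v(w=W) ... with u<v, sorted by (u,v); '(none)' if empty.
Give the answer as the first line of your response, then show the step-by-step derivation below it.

0-4(w=1) 1-5(w=2) 2-4(w=2) 4-5(w=4)

step 1: add edge 1-5 (w=2); MST = {1-5(w=2)}
step 2: add edge 4-5 (w=4); MST = {1-5(w=2) 4-5(w=4)}
step 3: add edge 0-4 (w=1); MST = {0-4(w=1) 1-5(w=2) 4-5(w=4)}
step 4: add edge 2-4 (w=2); MST = {0-4(w=1) 1-5(w=2) 2-4(w=2) 4-5(w=4)}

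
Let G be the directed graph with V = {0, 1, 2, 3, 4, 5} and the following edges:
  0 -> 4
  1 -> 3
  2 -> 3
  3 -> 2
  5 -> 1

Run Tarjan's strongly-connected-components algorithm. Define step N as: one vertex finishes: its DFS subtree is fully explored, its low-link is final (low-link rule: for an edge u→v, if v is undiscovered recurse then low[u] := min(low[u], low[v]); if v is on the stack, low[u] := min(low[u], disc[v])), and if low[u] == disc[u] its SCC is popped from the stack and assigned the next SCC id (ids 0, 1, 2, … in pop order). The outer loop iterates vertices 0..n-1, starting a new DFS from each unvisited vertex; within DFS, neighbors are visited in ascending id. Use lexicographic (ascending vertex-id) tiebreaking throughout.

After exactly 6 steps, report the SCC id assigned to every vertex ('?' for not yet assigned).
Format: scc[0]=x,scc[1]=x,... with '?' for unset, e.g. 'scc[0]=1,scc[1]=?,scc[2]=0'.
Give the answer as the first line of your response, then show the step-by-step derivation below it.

scc[0]=1,scc[1]=3,scc[2]=2,scc[3]=2,scc[4]=0,scc[5]=4

step 1: low=(low[0]=0,low[1]=?,low[2]=?,low[3]=?,low[4]=1,low[5]=?); scc=(scc[0]=?,scc[1]=?,scc[2]=?,scc[3]=?,scc[4]=0,scc[5]=?)
step 2: low=(low[0]=0,low[1]=?,low[2]=?,low[3]=?,low[4]=1,low[5]=?); scc=(scc[0]=1,scc[1]=?,scc[2]=?,scc[3]=?,scc[4]=0,scc[5]=?)
step 3: low=(low[0]=0,low[1]=2,low[2]=3,low[3]=3,low[4]=1,low[5]=?); scc=(scc[0]=1,scc[1]=?,scc[2]=?,scc[3]=?,scc[4]=0,scc[5]=?)
step 4: low=(low[0]=0,low[1]=2,low[2]=3,low[3]=3,low[4]=1,low[5]=?); scc=(scc[0]=1,scc[1]=?,scc[2]=2,scc[3]=2,scc[4]=0,scc[5]=?)
step 5: low=(low[0]=0,low[1]=2,low[2]=3,low[3]=3,low[4]=1,low[5]=?); scc=(scc[0]=1,scc[1]=3,scc[2]=2,scc[3]=2,scc[4]=0,scc[5]=?)
step 6: low=(low[0]=0,low[1]=2,low[2]=3,low[3]=3,low[4]=1,low[5]=5); scc=(scc[0]=1,scc[1]=3,scc[2]=2,scc[3]=2,scc[4]=0,scc[5]=4)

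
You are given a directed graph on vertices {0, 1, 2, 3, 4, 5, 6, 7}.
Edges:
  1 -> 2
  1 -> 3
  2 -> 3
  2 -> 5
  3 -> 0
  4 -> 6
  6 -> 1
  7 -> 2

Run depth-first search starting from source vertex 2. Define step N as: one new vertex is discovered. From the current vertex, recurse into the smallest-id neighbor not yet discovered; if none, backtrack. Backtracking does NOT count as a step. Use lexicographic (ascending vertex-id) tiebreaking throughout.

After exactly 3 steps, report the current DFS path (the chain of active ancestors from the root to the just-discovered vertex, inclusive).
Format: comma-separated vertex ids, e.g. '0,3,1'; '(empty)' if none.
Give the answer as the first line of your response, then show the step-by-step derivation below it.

2,3,0

step 1: discover 2; path=2; order=2
step 2: discover 3; path=2>3; order=2,3
step 3: discover 0; path=2>3>0; order=2,3,0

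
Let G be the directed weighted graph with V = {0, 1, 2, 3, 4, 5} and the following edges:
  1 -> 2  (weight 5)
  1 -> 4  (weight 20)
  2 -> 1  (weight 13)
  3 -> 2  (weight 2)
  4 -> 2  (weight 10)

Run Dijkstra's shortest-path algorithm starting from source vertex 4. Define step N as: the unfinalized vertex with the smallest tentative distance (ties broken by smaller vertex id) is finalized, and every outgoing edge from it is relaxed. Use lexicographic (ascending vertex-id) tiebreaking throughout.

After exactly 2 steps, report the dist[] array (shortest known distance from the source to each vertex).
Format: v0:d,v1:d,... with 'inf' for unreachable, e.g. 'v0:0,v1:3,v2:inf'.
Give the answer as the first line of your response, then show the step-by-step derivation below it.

v0:inf,v1:23,v2:10,v3:inf,v4:0,v5:inf

step 1: dist = v0:inf,v1:inf,v2:10,v3:inf,v4:0,v5:inf
step 2: dist = v0:inf,v1:23,v2:10,v3:inf,v4:0,v5:inf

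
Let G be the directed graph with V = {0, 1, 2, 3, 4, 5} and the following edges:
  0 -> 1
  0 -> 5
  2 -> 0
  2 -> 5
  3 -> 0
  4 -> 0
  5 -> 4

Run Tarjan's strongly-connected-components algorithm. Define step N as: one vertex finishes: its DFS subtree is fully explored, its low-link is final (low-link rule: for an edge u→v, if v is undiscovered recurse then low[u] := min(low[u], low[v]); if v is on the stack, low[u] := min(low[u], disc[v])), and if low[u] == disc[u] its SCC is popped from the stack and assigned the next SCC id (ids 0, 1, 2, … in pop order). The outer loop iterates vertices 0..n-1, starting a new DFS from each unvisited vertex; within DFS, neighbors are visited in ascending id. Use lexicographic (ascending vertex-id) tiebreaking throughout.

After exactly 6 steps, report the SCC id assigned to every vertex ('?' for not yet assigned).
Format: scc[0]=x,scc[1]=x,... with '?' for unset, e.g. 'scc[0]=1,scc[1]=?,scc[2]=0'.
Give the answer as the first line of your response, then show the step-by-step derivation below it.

scc[0]=1,scc[1]=0,scc[2]=2,scc[3]=3,scc[4]=1,scc[5]=1

step 1: low=(low[0]=0,low[1]=1,low[2]=?,low[3]=?,low[4]=?,low[5]=?); scc=(scc[0]=?,scc[1]=0,scc[2]=?,scc[3]=?,scc[4]=?,scc[5]=?)
step 2: low=(low[0]=0,low[1]=1,low[2]=?,low[3]=?,low[4]=0,low[5]=2); scc=(scc[0]=?,scc[1]=0,scc[2]=?,scc[3]=?,scc[4]=?,scc[5]=?)
step 3: low=(low[0]=0,low[1]=1,low[2]=?,low[3]=?,low[4]=0,low[5]=0); scc=(scc[0]=?,scc[1]=0,scc[2]=?,scc[3]=?,scc[4]=?,scc[5]=?)
step 4: low=(low[0]=0,low[1]=1,low[2]=?,low[3]=?,low[4]=0,low[5]=0); scc=(scc[0]=1,scc[1]=0,scc[2]=?,scc[3]=?,scc[4]=1,scc[5]=1)
step 5: low=(low[0]=0,low[1]=1,low[2]=4,low[3]=?,low[4]=0,low[5]=0); scc=(scc[0]=1,scc[1]=0,scc[2]=2,scc[3]=?,scc[4]=1,scc[5]=1)
step 6: low=(low[0]=0,low[1]=1,low[2]=4,low[3]=5,low[4]=0,low[5]=0); scc=(scc[0]=1,scc[1]=0,scc[2]=2,scc[3]=3,scc[4]=1,scc[5]=1)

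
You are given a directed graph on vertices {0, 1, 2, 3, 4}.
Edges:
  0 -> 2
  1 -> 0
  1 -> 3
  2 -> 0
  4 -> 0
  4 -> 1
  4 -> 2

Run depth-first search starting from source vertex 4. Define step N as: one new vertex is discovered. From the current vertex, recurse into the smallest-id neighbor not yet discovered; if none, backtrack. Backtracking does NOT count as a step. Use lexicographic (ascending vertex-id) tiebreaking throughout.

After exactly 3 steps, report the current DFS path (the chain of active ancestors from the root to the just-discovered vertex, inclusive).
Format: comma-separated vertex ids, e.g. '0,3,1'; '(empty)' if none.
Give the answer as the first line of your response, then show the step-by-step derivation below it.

4,0,2

step 1: discover 4; path=4; order=4
step 2: discover 0; path=4>0; order=4,0
step 3: discover 2; path=4>0>2; order=4,0,2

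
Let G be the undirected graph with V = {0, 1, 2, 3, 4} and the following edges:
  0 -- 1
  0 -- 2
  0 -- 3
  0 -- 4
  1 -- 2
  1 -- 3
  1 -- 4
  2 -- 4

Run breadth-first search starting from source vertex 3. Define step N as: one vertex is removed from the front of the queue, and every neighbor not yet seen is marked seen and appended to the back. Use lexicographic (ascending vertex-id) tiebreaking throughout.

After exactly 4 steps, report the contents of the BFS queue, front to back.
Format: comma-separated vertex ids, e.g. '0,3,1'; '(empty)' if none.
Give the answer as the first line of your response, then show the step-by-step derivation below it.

4

step 1: dequeue 3; queue=[0,1]; order=3
step 2: dequeue 0; queue=[1,2,4]; order=3,0
step 3: dequeue 1; queue=[2,4]; order=3,0,1
step 4: dequeue 2; queue=[4]; order=3,0,1,2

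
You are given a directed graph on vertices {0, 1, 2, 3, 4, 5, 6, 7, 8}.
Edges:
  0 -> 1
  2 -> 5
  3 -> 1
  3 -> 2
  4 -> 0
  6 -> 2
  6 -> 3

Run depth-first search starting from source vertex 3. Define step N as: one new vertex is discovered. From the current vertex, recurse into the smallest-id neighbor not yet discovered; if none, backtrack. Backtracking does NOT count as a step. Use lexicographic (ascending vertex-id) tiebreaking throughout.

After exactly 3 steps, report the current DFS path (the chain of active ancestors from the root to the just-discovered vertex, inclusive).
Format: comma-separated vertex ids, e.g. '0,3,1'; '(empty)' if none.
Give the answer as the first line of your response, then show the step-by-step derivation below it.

3,2

step 1: discover 3; path=3; order=3
step 2: discover 1; path=3>1; order=3,1
step 3: discover 2; path=3>2; order=3,1,2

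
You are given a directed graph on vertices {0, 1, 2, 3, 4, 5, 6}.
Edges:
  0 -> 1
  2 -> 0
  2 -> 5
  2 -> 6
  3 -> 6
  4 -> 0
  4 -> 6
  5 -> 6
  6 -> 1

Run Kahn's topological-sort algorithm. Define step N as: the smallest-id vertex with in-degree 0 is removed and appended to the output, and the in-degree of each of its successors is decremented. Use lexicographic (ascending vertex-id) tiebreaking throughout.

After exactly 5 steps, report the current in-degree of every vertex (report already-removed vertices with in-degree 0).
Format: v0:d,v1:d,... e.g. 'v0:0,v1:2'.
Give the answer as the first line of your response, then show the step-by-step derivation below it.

v0:0,v1:1,v2:0,v3:0,v4:0,v5:0,v6:0

step 1: output 2; order=[2]; indeg=(1,2,0,0,0,0,3)
step 2: output 3; order=[2,3]; indeg=(1,2,0,0,0,0,2)
step 3: output 4; order=[2,3,4]; indeg=(0,2,0,0,0,0,1)
step 4: output 0; order=[2,3,4,0]; indeg=(0,1,0,0,0,0,1)
step 5: output 5; order=[2,3,4,0,5]; indeg=(0,1,0,0,0,0,0)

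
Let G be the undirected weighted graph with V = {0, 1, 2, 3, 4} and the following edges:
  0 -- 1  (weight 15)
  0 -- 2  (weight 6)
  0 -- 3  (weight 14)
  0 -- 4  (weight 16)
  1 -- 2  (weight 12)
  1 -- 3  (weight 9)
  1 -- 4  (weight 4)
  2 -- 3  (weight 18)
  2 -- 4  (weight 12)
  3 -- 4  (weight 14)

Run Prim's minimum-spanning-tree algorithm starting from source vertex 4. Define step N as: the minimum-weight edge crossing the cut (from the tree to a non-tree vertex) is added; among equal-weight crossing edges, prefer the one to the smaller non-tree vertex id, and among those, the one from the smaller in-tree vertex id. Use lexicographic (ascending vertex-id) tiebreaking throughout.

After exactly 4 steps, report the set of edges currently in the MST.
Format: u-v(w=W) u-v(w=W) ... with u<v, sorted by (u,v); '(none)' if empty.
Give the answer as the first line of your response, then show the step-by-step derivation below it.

0-2(w=6) 1-2(w=12) 1-3(w=9) 1-4(w=4)

step 1: add edge 1-4 (w=4); MST = {1-4(w=4)}
step 2: add edge 1-3 (w=9); MST = {1-3(w=9) 1-4(w=4)}
step 3: add edge 1-2 (w=12); MST = {1-2(w=12) 1-3(w=9) 1-4(w=4)}
step 4: add edge 0-2 (w=6); MST = {0-2(w=6) 1-2(w=12) 1-3(w=9) 1-4(w=4)}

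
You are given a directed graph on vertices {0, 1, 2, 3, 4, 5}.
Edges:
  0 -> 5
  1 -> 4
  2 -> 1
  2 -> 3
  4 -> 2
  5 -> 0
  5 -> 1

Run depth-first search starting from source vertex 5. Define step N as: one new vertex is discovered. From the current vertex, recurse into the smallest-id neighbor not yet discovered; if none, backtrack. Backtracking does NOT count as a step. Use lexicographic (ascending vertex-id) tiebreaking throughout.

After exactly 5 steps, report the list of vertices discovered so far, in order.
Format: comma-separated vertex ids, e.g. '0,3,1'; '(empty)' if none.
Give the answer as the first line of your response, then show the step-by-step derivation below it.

5,0,1,4,2

step 1: discover 5; path=5; order=5
step 2: discover 0; path=5>0; order=5,0
step 3: discover 1; path=5>1; order=5,0,1
step 4: discover 4; path=5>1>4; order=5,0,1,4
step 5: discover 2; path=5>1>4>2; order=5,0,1,4,2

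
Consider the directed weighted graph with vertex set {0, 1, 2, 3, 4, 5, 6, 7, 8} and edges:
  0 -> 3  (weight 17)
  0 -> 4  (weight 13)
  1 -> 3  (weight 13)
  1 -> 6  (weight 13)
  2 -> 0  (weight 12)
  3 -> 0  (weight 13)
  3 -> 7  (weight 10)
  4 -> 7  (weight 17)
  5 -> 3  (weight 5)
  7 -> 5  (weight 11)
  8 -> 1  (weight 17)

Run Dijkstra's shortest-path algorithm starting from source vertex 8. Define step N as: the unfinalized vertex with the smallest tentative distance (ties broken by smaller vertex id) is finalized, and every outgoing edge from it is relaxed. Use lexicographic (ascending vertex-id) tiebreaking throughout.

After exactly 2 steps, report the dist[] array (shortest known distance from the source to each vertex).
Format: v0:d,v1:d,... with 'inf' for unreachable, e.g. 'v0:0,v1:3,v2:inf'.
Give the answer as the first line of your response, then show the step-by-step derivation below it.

v0:inf,v1:17,v2:inf,v3:30,v4:inf,v5:inf,v6:30,v7:inf,v8:0

step 1: dist = v0:inf,v1:17,v2:inf,v3:inf,v4:inf,v5:inf,v6:inf,v7:inf,v8:0
step 2: dist = v0:inf,v1:17,v2:inf,v3:30,v4:inf,v5:inf,v6:30,v7:inf,v8:0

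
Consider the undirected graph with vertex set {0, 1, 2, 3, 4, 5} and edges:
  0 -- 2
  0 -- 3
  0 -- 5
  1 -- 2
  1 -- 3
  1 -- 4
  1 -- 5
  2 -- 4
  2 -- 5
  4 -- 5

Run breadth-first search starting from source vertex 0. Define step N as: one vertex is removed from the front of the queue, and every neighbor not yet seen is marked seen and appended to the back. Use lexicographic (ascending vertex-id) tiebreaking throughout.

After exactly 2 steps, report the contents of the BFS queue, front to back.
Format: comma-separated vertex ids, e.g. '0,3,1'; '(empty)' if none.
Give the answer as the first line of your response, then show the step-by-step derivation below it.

3,5,1,4

step 1: dequeue 0; queue=[2,3,5]; order=0
step 2: dequeue 2; queue=[3,5,1,4]; order=0,2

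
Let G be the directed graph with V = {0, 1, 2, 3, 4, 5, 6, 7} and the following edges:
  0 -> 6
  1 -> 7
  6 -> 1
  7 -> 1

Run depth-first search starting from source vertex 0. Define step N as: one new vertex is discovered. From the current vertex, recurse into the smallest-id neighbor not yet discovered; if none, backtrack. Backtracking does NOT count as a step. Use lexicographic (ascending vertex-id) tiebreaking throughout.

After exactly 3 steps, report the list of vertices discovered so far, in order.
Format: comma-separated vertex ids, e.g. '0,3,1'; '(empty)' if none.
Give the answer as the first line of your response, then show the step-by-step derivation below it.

0,6,1

step 1: discover 0; path=0; order=0
step 2: discover 6; path=0>6; order=0,6
step 3: discover 1; path=0>6>1; order=0,6,1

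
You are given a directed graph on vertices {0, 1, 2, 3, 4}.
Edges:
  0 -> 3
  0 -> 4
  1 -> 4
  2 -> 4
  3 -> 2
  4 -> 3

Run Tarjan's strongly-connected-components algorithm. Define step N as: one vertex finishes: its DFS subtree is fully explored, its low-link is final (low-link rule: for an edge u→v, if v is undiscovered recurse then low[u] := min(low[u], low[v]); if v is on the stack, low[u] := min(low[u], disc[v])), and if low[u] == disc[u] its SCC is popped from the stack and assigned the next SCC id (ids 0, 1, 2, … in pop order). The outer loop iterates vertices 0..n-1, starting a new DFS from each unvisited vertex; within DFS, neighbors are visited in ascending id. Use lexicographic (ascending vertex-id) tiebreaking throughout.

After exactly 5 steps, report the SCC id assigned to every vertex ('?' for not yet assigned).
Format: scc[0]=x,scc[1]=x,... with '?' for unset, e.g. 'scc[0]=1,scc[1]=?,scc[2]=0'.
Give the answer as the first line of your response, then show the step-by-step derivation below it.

scc[0]=1,scc[1]=2,scc[2]=0,scc[3]=0,scc[4]=0

step 1: low=(low[0]=0,low[1]=?,low[2]=2,low[3]=1,low[4]=1); scc=(scc[0]=?,scc[1]=?,scc[2]=?,scc[3]=?,scc[4]=?)
step 2: low=(low[0]=0,low[1]=?,low[2]=1,low[3]=1,low[4]=1); scc=(scc[0]=?,scc[1]=?,scc[2]=?,scc[3]=?,scc[4]=?)
step 3: low=(low[0]=0,low[1]=?,low[2]=1,low[3]=1,low[4]=1); scc=(scc[0]=?,scc[1]=?,scc[2]=0,scc[3]=0,scc[4]=0)
step 4: low=(low[0]=0,low[1]=?,low[2]=1,low[3]=1,low[4]=1); scc=(scc[0]=1,scc[1]=?,scc[2]=0,scc[3]=0,scc[4]=0)
step 5: low=(low[0]=0,low[1]=4,low[2]=1,low[3]=1,low[4]=1); scc=(scc[0]=1,scc[1]=2,scc[2]=0,scc[3]=0,scc[4]=0)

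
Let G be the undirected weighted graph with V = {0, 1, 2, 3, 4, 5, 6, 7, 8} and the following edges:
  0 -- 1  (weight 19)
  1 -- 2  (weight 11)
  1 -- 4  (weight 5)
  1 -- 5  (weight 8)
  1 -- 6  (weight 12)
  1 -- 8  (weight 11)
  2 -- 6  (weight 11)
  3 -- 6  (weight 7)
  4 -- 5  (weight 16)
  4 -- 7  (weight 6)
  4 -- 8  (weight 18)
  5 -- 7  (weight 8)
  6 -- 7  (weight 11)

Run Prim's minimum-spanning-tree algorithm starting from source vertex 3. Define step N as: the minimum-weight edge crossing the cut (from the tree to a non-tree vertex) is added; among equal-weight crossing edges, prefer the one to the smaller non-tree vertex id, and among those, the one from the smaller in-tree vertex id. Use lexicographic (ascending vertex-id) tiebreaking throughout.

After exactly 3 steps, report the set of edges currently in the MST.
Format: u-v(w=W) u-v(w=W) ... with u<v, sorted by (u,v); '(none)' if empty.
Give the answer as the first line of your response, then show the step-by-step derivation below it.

1-2(w=11) 2-6(w=11) 3-6(w=7)

step 1: add edge 3-6 (w=7); MST = {3-6(w=7)}
step 2: add edge 2-6 (w=11); MST = {2-6(w=11) 3-6(w=7)}
step 3: add edge 1-2 (w=11); MST = {1-2(w=11) 2-6(w=11) 3-6(w=7)}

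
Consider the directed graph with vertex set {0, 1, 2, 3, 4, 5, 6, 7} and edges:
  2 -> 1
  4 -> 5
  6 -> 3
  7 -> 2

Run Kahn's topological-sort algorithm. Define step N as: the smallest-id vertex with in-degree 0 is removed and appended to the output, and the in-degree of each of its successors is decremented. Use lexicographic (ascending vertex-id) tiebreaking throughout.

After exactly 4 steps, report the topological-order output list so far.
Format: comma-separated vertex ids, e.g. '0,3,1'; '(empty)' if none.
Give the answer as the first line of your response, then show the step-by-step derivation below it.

0,4,5,6

step 1: output 0; order=[0]; indeg=(0,1,1,1,0,1,0,0)
step 2: output 4; order=[0,4]; indeg=(0,1,1,1,0,0,0,0)
step 3: output 5; order=[0,4,5]; indeg=(0,1,1,1,0,0,0,0)
step 4: output 6; order=[0,4,5,6]; indeg=(0,1,1,0,0,0,0,0)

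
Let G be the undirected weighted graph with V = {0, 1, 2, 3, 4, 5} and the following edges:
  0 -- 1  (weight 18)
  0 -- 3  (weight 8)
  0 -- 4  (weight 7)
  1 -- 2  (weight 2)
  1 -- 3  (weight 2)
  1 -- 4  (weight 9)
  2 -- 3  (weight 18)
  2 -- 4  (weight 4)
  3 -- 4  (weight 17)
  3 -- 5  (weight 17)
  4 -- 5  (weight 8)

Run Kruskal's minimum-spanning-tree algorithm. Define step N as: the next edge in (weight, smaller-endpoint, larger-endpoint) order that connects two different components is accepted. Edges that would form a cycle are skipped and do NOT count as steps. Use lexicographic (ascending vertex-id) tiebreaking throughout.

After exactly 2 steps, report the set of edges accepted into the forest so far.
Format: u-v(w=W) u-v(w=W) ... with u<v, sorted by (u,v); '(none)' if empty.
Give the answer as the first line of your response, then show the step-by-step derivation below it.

1-2(w=2) 1-3(w=2)

step 1: add edge 1-2 (w=2); MST = {1-2(w=2)}
step 2: add edge 1-3 (w=2); MST = {1-2(w=2) 1-3(w=2)}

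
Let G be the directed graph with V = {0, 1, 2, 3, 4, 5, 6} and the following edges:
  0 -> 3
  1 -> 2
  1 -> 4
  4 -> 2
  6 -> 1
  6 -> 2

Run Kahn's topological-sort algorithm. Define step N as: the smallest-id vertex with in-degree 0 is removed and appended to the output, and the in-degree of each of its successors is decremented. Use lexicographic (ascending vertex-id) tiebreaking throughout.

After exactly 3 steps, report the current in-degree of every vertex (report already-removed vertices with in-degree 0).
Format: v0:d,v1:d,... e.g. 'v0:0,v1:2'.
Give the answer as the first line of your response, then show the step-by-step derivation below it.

v0:0,v1:1,v2:3,v3:0,v4:1,v5:0,v6:0

step 1: output 0; order=[0]; indeg=(0,1,3,0,1,0,0)
step 2: output 3; order=[0,3]; indeg=(0,1,3,0,1,0,0)
step 3: output 5; order=[0,3,5]; indeg=(0,1,3,0,1,0,0)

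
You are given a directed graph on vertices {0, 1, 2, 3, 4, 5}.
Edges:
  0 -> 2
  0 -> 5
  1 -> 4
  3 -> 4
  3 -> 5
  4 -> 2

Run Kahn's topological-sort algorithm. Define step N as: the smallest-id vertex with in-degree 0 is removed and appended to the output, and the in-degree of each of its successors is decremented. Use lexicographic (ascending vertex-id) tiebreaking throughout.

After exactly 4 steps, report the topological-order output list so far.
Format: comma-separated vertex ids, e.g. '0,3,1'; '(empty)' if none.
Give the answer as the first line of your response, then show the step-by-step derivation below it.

0,1,3,4

step 1: output 0; order=[0]; indeg=(0,0,1,0,2,1)
step 2: output 1; order=[0,1]; indeg=(0,0,1,0,1,1)
step 3: output 3; order=[0,1,3]; indeg=(0,0,1,0,0,0)
step 4: output 4; order=[0,1,3,4]; indeg=(0,0,0,0,0,0)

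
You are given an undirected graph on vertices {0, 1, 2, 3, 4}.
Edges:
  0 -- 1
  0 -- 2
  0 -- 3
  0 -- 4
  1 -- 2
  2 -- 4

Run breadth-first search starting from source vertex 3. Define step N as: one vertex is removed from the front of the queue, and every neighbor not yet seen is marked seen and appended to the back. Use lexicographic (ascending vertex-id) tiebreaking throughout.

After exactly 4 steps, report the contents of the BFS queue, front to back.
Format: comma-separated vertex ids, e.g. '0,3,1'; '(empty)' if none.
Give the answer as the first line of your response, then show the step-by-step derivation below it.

4

step 1: dequeue 3; queue=[0]; order=3
step 2: dequeue 0; queue=[1,2,4]; order=3,0
step 3: dequeue 1; queue=[2,4]; order=3,0,1
step 4: dequeue 2; queue=[4]; order=3,0,1,2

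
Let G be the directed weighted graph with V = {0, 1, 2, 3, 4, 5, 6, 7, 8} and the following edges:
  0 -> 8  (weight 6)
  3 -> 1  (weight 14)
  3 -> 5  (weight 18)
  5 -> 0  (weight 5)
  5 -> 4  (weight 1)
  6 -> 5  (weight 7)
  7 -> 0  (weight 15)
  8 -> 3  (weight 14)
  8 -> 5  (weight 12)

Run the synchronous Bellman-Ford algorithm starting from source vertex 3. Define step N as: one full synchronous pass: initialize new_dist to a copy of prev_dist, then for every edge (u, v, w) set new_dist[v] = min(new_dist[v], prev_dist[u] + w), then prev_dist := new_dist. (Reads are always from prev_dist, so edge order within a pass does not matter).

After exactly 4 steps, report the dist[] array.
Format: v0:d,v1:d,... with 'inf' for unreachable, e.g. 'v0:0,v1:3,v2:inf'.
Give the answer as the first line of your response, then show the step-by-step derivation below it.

v0:23,v1:14,v2:inf,v3:0,v4:19,v5:18,v6:inf,v7:inf,v8:29

step 1: dist = v0:inf,v1:14,v2:inf,v3:0,v4:inf,v5:18,v6:inf,v7:inf,v8:inf
step 2: dist = v0:23,v1:14,v2:inf,v3:0,v4:19,v5:18,v6:inf,v7:inf,v8:inf
step 3: dist = v0:23,v1:14,v2:inf,v3:0,v4:19,v5:18,v6:inf,v7:inf,v8:29
step 4: dist = v0:23,v1:14,v2:inf,v3:0,v4:19,v5:18,v6:inf,v7:inf,v8:29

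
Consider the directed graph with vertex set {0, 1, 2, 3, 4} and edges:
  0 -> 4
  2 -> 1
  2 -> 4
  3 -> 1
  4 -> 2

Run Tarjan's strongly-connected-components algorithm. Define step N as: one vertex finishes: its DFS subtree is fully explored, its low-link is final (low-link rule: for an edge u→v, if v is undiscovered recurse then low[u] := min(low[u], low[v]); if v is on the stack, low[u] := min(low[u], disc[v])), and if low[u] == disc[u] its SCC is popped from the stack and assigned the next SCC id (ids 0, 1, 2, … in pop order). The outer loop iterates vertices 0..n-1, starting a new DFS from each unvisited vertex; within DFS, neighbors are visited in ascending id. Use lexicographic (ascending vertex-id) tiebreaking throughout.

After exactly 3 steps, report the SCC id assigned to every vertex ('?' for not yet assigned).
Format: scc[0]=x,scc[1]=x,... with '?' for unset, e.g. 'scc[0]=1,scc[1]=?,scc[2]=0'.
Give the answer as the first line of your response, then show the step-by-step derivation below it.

scc[0]=?,scc[1]=0,scc[2]=1,scc[3]=?,scc[4]=1

step 1: low=(low[0]=0,low[1]=3,low[2]=2,low[3]=?,low[4]=1); scc=(scc[0]=?,scc[1]=0,scc[2]=?,scc[3]=?,scc[4]=?)
step 2: low=(low[0]=0,low[1]=3,low[2]=1,low[3]=?,low[4]=1); scc=(scc[0]=?,scc[1]=0,scc[2]=?,scc[3]=?,scc[4]=?)
step 3: low=(low[0]=0,low[1]=3,low[2]=1,low[3]=?,low[4]=1); scc=(scc[0]=?,scc[1]=0,scc[2]=1,scc[3]=?,scc[4]=1)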